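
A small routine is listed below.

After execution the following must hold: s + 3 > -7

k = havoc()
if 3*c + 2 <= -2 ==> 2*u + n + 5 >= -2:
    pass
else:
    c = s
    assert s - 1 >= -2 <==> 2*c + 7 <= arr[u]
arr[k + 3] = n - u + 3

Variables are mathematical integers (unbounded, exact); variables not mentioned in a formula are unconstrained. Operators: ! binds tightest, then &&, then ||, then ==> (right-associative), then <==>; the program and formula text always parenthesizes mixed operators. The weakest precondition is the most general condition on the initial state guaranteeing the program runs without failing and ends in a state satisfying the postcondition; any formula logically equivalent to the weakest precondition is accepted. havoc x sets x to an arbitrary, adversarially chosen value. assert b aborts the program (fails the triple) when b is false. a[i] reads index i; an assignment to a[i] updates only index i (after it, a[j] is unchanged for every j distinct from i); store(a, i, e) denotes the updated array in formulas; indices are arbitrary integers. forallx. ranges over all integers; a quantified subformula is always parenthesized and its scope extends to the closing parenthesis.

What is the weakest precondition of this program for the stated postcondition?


Working backward. After the program, the postcondition s + 3 > -7 must hold; in canonical form it is s > -10.
Before arr[k + 3] := n - u + 3: s > -10
Then branch requires s > -10; else branch requires (s >= -1 <==> 2*s <= arr[u] - 7) && s > -10.
Before the if: ((3*c <= -4 ==> n + 2*u >= -7) ==> s > -10) && ((!(3*c <= -4 ==> n + 2*u >= -7)) ==> ((s >= -1 <==> 2*s <= arr[u] - 7) && s > -10))
Before havoc k: ((3*c <= -4 ==> n + 2*u >= -7) ==> s > -10) && ((!(3*c <= -4 ==> n + 2*u >= -7)) ==> ((s >= -1 <==> 2*s <= arr[u] - 7) && s > -10))
Answer: WP = ((3*c <= -4 ==> n + 2*u >= -7) ==> s > -10) && ((!(3*c <= -4 ==> n + 2*u >= -7)) ==> ((s >= -1 <==> 2*s <= arr[u] - 7) && s > -10))


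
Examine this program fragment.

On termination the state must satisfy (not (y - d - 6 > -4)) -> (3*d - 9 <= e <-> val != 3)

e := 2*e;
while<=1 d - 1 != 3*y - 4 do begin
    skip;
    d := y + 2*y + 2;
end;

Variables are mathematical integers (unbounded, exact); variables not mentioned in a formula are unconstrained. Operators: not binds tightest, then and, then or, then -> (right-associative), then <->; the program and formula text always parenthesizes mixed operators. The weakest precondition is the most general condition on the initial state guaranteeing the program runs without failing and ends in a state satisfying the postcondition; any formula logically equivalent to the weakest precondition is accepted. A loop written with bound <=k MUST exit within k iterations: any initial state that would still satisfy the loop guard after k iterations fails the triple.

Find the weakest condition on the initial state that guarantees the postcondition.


Working backward. After the program, the postcondition (not (y - d - 6 > -4)) -> (3*d - 9 <= e <-> val != 3) must hold; in canonical form it is (not (y > d + 2)) -> (3*d <= e + 9 <-> val != 3).
Before the loop (bound <=1), unroll the exhaustion recursion (WP_0 = exit-now case; WP_j = one more guarded iteration, up to j = 1):
  WP_0: (not (d != 3*y - 3)) and ((not (y > d + 2)) -> (3*d <= e + 9 <-> val != 3))
  WP_1: (not (d != 3*y - 3)) and ((not (d != 3*y - 3)) -> ((not (y > d + 2)) -> (3*d <= e + 9 <-> val != 3)))
So before the loop: (not (d != 3*y - 3)) and ((not (d != 3*y - 3)) -> ((not (y > d + 2)) -> (3*d <= e + 9 <-> val != 3)))
Before e := 2*e: (not (d != 3*y - 3)) and ((not (d != 3*y - 3)) -> ((not (y > d + 2)) -> (3*d <= 2*e + 9 <-> val != 3)))
Answer: WP = (not (d != 3*y - 3)) and ((not (d != 3*y - 3)) -> ((not (y > d + 2)) -> (3*d <= 2*e + 9 <-> val != 3)))


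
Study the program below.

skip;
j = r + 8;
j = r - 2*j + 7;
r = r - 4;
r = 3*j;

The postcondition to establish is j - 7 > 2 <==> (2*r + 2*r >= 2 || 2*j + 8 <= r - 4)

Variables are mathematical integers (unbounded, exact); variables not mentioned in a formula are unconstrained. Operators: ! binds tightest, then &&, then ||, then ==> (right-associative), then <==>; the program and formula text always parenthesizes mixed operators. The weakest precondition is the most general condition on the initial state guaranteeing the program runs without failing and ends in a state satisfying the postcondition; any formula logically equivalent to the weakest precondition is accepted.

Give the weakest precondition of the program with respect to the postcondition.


Working backward. After the program, the postcondition j - 7 > 2 <==> (2*r + 2*r >= 2 || 2*j + 8 <= r - 4) must hold; in canonical form it is j > 9 <==> (4*r >= 2 || 2*j <= r - 12).
Before r := 3*j: j > 9 <==> (12*j >= 2 || j >= 12)
Before r := r - 4: j > 9 <==> (12*j >= 2 || j >= 12)
Before j := r - 2*j + 7: r > 2*j + 2 <==> (12*r >= 24*j - 82 || r >= 2*j + 5)
Before j := r + 8: r < -18 <==> (12*r <= -110 || r <= -21)
Before skip: r < -18 <==> (12*r <= -110 || r <= -21)
Answer: WP = r < -18 <==> (12*r <= -110 || r <= -21)


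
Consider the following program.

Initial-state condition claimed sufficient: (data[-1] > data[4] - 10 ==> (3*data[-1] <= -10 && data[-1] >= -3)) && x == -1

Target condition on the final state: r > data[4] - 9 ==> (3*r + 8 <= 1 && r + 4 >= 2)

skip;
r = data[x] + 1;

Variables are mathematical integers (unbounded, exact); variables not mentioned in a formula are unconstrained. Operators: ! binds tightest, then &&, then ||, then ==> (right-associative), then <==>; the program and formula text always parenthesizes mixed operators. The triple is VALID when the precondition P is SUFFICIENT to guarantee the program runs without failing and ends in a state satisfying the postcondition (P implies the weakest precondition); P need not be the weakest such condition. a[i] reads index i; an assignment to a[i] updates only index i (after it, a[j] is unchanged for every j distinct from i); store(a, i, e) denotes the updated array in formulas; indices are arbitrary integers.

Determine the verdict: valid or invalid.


Working backward. After the program, the postcondition r > data[4] - 9 ==> (3*r + 8 <= 1 && r + 4 >= 2) must hold; in canonical form it is r > data[4] - 9 ==> (3*r <= -7 && r >= -2).
Before r := data[x] + 1: data[x] > data[4] - 10 ==> (3*data[x] <= -10 && data[x] >= -3)
Before skip: data[x] > data[4] - 10 ==> (3*data[x] <= -10 && data[x] >= -3)
The weakest precondition is data[x] > data[4] - 10 ==> (3*data[x] <= -10 && data[x] >= -3).
Check whether (data[-1] > data[4] - 10 ==> (3*data[-1] <= -10 && data[-1] >= -3)) && x == -1 implies it.
Every state satisfying the precondition satisfies the weakest precondition: the implication holds.
Answer: valid


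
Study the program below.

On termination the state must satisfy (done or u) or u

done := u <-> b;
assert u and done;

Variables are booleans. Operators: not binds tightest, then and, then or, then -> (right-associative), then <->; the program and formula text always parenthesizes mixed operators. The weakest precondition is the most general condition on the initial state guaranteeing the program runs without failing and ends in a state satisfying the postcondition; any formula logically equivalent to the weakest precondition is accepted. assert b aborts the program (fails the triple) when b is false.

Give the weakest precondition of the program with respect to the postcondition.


Working backward. After the program, the postcondition (done or u) or u must hold; in canonical form it is done or u.
Before assert u and done: u and done and (done or u)
Before done := u <-> b: u and (u <-> b) and ((u <-> b) or u)
Answer: WP = u and (u <-> b) and ((u <-> b) or u)


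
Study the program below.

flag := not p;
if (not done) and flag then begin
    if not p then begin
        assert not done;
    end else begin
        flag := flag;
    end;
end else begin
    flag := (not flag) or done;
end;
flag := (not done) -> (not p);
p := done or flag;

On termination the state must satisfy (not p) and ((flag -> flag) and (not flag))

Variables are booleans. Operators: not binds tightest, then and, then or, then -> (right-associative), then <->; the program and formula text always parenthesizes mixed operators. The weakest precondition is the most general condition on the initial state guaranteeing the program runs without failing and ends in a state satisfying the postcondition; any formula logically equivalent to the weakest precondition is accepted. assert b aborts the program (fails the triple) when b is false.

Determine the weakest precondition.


Working backward. After the program, the postcondition (not p) and ((flag -> flag) and (not flag)) must hold; in canonical form it is (not p) and (not flag).
Before p := done or flag: (not (done or flag)) and (not flag)
Before flag := (not done) -> (not p): (not (done or ((not done) -> (not p)))) and (not ((not done) -> (not p)))
Then branch requires ((not p) -> ((not done) and (not (done or ((not done) -> (not p)))) and (not ((not done) -> (not p))))) and (p -> ((not (done or ((not done) -> (not p)))) and (not ((not done) -> (not p))))); else branch requires (not (done or ((not done) -> (not p)))) and (not ((not done) -> (not p))).
Before the if: (((not done) and flag) -> (((not p) -> ((not done) and (not (done or ((not done) -> (not p)))) and (not ((not done) -> (not p))))) and (p -> ((not (done or ((not done) -> (not p)))) and (not ((not done) -> (not p))))))) and ((not ((not done) and flag)) -> ((not (done or ((not done) -> (not p)))) and (not ((not done) -> (not p)))))
Before flag := not p: (((not done) and (not p)) -> (((not p) -> ((not done) and (not (done or ((not done) -> (not p)))) and (not ((not done) -> (not p))))) and (p -> ((not (done or ((not done) -> (not p)))) and (not ((not done) -> (not p))))))) and ((not ((not done) and (not p))) -> ((not (done or ((not done) -> (not p)))) and (not ((not done) -> (not p)))))
Answer: WP = (((not done) and (not p)) -> (((not p) -> ((not done) and (not (done or ((not done) -> (not p)))) and (not ((not done) -> (not p))))) and (p -> ((not (done or ((not done) -> (not p)))) and (not ((not done) -> (not p))))))) and ((not ((not done) and (not p))) -> ((not (done or ((not done) -> (not p)))) and (not ((not done) -> (not p)))))


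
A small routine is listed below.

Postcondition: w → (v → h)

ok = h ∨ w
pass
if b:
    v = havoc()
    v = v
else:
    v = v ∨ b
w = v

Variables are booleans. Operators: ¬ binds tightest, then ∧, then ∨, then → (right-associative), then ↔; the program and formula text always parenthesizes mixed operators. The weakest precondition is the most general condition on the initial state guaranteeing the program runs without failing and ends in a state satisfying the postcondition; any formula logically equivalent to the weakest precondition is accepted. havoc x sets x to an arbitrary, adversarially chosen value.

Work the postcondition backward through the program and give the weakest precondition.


Working backward. After the program, w → (v → h) must hold.
Before w := v: v → (v → h)
Then branch requires h; else branch requires (v ∨ b) → ((v ∨ b) → h).
Before the if: (b → h) ∧ ((¬b) → ((v ∨ b) → ((v ∨ b) → h)))
Before skip: (b → h) ∧ ((¬b) → ((v ∨ b) → ((v ∨ b) → h)))
Before ok := h ∨ w: (b → h) ∧ ((¬b) → ((v ∨ b) → ((v ∨ b) → h)))
Answer: WP = (b → h) ∧ ((¬b) → ((v ∨ b) → ((v ∨ b) → h)))


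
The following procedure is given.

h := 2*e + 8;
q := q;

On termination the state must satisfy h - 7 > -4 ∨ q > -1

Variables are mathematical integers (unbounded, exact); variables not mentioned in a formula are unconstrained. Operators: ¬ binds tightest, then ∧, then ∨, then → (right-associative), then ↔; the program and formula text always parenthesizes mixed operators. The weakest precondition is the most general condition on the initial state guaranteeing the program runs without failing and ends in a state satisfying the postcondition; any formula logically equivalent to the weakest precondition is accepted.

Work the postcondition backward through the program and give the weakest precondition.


Working backward. After the program, the postcondition h - 7 > -4 ∨ q > -1 must hold; in canonical form it is h > 3 ∨ q > -1.
Before q := q: h > 3 ∨ q > -1
Before h := 2*e + 8: 2*e > -5 ∨ q > -1
Answer: WP = 2*e > -5 ∨ q > -1


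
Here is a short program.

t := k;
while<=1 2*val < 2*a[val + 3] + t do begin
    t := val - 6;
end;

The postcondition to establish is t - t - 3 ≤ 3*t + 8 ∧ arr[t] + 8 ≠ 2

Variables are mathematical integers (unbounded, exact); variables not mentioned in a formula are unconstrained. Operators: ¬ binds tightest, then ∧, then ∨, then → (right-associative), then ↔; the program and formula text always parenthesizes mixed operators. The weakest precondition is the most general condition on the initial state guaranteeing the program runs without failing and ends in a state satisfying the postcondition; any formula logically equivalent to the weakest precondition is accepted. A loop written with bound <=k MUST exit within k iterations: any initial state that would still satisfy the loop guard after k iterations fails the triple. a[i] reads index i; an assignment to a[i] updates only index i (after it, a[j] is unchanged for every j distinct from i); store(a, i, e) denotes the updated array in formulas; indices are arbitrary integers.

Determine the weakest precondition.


Working backward. After the program, the postcondition t - t - 3 ≤ 3*t + 8 ∧ arr[t] + 8 ≠ 2 must hold; in canonical form it is 3*t ≥ -11 ∧ arr[t] ≠ -6.
Before the loop (bound <=1), unroll the exhaustion recursion (WP_0 = exit-now case; WP_j = one more guarded iteration, up to j = 1):
  WP_0: (¬(2*val < 2*a[val + 3] + t)) ∧ 3*t ≥ -11 ∧ arr[t] ≠ -6
  WP_1: (2*val < 2*a[val + 3] + t → ((¬(val < 2*a[val + 3] - 6)) ∧ 3*val ≥ 7 ∧ arr[val - 6] ≠ -6)) ∧ ((¬(2*val < 2*a[val + 3] + t)) → (3*t ≥ -11 ∧ arr[t] ≠ -6))
So before the loop: (2*val < 2*a[val + 3] + t → ((¬(val < 2*a[val + 3] - 6)) ∧ 3*val ≥ 7 ∧ arr[val - 6] ≠ -6)) ∧ ((¬(2*val < 2*a[val + 3] + t)) → (3*t ≥ -11 ∧ arr[t] ≠ -6))
Before t := k: (2*val < 2*a[val + 3] + k → ((¬(val < 2*a[val + 3] - 6)) ∧ 3*val ≥ 7 ∧ arr[val - 6] ≠ -6)) ∧ ((¬(2*val < 2*a[val + 3] + k)) → (3*k ≥ -11 ∧ arr[k] ≠ -6))
Answer: WP = (2*val < 2*a[val + 3] + k → ((¬(val < 2*a[val + 3] - 6)) ∧ 3*val ≥ 7 ∧ arr[val - 6] ≠ -6)) ∧ ((¬(2*val < 2*a[val + 3] + k)) → (3*k ≥ -11 ∧ arr[k] ≠ -6))


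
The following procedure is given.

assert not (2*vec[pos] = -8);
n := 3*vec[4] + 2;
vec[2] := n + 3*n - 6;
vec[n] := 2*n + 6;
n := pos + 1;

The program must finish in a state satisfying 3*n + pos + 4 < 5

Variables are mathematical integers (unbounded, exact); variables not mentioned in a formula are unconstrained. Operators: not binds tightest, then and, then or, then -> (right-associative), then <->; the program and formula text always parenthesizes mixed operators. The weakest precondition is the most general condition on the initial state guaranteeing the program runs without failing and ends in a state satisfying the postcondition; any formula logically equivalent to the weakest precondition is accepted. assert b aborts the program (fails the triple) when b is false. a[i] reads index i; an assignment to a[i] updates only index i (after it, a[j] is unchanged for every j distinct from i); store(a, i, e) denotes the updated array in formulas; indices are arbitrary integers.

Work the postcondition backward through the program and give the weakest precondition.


Working backward. After the program, the postcondition 3*n + pos + 4 < 5 must hold; in canonical form it is 3*n + pos < 1.
Before n := pos + 1: 4*pos < -2
Before vec[n] := 2*n + 6: 4*pos < -2
Before vec[2] := n + 3*n - 6: 4*pos < -2
Before n := 3*vec[4] + 2: 4*pos < -2
Before assert not (2*vec[pos] = -8): (not (2*vec[pos] = -8)) and 4*pos < -2
Answer: WP = (not (2*vec[pos] = -8)) and 4*pos < -2


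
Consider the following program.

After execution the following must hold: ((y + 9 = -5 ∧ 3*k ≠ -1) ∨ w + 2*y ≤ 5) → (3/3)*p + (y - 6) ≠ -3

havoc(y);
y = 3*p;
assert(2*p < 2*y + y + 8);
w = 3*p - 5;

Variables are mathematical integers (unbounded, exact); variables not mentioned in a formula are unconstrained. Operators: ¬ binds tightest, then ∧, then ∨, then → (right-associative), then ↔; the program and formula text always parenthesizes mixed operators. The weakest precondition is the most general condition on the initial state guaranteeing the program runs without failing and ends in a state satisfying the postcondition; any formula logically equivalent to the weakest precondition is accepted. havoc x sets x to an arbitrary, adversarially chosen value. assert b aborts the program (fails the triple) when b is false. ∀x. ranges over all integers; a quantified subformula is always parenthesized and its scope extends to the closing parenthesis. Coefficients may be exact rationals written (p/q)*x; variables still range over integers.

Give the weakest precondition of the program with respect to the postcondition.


Working backward. After the program, the postcondition ((y + 9 = -5 ∧ 3*k ≠ -1) ∨ w + 2*y ≤ 5) → (3/3)*p + (y - 6) ≠ -3 must hold; in canonical form it is ((y = -14 ∧ 3*k ≠ -1) ∨ w + 2*y ≤ 5) → p + y ≠ 3.
Before w := 3*p - 5: ((y = -14 ∧ 3*k ≠ -1) ∨ 3*p + 2*y ≤ 10) → p + y ≠ 3
Before assert 2*p < 2*y + y + 8: 2*p < 3*y + 8 ∧ (((y = -14 ∧ 3*k ≠ -1) ∨ 3*p + 2*y ≤ 10) → p + y ≠ 3)
Before y := 3*p: 7*p > -8 ∧ (((3*p = -14 ∧ 3*k ≠ -1) ∨ 9*p ≤ 10) → 4*p ≠ 3)
Before havoc y: 7*p > -8 ∧ (((3*p = -14 ∧ 3*k ≠ -1) ∨ 9*p ≤ 10) → 4*p ≠ 3)
Answer: WP = 7*p > -8 ∧ (((3*p = -14 ∧ 3*k ≠ -1) ∨ 9*p ≤ 10) → 4*p ≠ 3)


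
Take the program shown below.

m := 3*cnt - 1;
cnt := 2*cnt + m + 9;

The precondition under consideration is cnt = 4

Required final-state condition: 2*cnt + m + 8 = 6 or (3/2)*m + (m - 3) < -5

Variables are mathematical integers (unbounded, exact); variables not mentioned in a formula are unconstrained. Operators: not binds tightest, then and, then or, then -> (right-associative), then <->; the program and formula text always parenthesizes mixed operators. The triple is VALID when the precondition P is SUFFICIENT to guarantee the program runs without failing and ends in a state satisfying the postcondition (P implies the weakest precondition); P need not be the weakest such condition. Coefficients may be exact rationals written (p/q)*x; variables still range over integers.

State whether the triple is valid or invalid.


Working backward. After the program, the postcondition 2*cnt + m + 8 = 6 or (3/2)*m + (m - 3) < -5 must hold; in canonical form it is 2*cnt + m = -2 or (5/2)*m < -2.
Before cnt := 2*cnt + m + 9: 4*cnt + 3*m = -20 or (5/2)*m < -2
Before m := 3*cnt - 1: 13*cnt = -17 or (15/2)*cnt < 1/2
The weakest precondition is 13*cnt = -17 or (15/2)*cnt < 1/2.
Check whether cnt = 4 implies it.
Countermodel: at the initial state cnt = 4, the precondition holds but the weakest precondition fails.
Answer: invalid


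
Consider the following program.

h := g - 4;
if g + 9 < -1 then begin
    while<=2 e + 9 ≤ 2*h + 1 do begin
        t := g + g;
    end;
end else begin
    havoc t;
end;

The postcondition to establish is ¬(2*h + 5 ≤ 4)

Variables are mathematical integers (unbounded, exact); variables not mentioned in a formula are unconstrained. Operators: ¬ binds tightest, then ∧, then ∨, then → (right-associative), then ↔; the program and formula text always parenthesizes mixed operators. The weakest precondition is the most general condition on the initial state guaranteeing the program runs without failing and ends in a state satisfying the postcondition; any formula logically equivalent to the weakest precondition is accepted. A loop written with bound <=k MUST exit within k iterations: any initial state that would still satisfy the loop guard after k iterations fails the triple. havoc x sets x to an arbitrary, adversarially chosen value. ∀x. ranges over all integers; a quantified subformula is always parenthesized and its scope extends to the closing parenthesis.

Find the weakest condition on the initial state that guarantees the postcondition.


Working backward. After the program, the postcondition ¬(2*h + 5 ≤ 4) must hold; in canonical form it is ¬(2*h ≤ -1).
Then branch requires (e ≤ 2*h - 8 → ((e ≤ 2*h - 8 → ((¬(e ≤ 2*h - 8)) ∧ (¬(2*h ≤ -1)))) ∧ ((¬(e ≤ 2*h - 8)) → (¬(2*h ≤ -1))))) ∧ ((¬(e ≤ 2*h - 8)) → (¬(2*h ≤ -1))); else branch requires ¬(2*h ≤ -1).
Before the if: (g < -10 → ((e ≤ 2*h - 8 → ((e ≤ 2*h - 8 → ((¬(e ≤ 2*h - 8)) ∧ (¬(2*h ≤ -1)))) ∧ ((¬(e ≤ 2*h - 8)) → (¬(2*h ≤ -1))))) ∧ ((¬(e ≤ 2*h - 8)) → (¬(2*h ≤ -1))))) ∧ ((¬(g < -10)) → (¬(2*h ≤ -1)))
Before h := g - 4: (g < -10 → ((e ≤ 2*g - 16 → ((e ≤ 2*g - 16 → ((¬(e ≤ 2*g - 16)) ∧ (¬(2*g ≤ 7)))) ∧ ((¬(e ≤ 2*g - 16)) → (¬(2*g ≤ 7))))) ∧ ((¬(e ≤ 2*g - 16)) → (¬(2*g ≤ 7))))) ∧ ((¬(g < -10)) → (¬(2*g ≤ 7)))
Answer: WP = (g < -10 → ((e ≤ 2*g - 16 → ((e ≤ 2*g - 16 → ((¬(e ≤ 2*g - 16)) ∧ (¬(2*g ≤ 7)))) ∧ ((¬(e ≤ 2*g - 16)) → (¬(2*g ≤ 7))))) ∧ ((¬(e ≤ 2*g - 16)) → (¬(2*g ≤ 7))))) ∧ ((¬(g < -10)) → (¬(2*g ≤ 7)))


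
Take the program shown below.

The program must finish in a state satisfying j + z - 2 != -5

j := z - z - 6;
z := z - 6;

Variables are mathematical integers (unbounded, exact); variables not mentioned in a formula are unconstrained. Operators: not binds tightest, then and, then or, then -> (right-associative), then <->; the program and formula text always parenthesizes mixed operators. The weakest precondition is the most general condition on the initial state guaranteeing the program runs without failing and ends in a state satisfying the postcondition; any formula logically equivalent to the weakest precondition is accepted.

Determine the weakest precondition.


Working backward. After the program, the postcondition j + z - 2 != -5 must hold; in canonical form it is j + z != -3.
Before z := z - 6: j + z != 3
Before j := z - z - 6: z != 9
Answer: WP = z != 9


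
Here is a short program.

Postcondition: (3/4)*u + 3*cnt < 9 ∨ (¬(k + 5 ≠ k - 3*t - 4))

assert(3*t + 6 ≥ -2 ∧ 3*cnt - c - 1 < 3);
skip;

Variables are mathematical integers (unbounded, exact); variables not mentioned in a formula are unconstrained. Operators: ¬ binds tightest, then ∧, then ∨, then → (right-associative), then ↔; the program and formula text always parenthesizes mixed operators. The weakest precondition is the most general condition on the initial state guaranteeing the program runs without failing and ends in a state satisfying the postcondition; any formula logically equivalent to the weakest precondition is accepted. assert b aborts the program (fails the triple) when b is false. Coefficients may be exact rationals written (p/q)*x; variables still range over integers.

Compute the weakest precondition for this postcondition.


Working backward. After the program, the postcondition (3/4)*u + 3*cnt < 9 ∨ (¬(k + 5 ≠ k - 3*t - 4)) must hold; in canonical form it is 3*cnt + (3/4)*u < 9 ∨ (¬(3*t ≠ -9)).
Before skip: 3*cnt + (3/4)*u < 9 ∨ (¬(3*t ≠ -9))
Before assert 3*t + 6 ≥ -2 ∧ 3*cnt - c - 1 < 3: 3*t ≥ -8 ∧ 3*cnt < c + 4 ∧ (3*cnt + (3/4)*u < 9 ∨ (¬(3*t ≠ -9)))
Answer: WP = 3*t ≥ -8 ∧ 3*cnt < c + 4 ∧ (3*cnt + (3/4)*u < 9 ∨ (¬(3*t ≠ -9)))


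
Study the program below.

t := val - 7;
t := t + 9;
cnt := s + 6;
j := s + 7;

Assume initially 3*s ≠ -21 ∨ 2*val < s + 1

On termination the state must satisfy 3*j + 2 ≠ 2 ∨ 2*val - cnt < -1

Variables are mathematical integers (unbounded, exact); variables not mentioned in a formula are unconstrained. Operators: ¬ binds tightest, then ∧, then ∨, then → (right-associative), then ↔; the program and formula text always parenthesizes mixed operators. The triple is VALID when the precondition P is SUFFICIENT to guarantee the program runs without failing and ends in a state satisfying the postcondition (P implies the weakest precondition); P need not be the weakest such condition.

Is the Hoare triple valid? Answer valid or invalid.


Working backward. After the program, the postcondition 3*j + 2 ≠ 2 ∨ 2*val - cnt < -1 must hold; in canonical form it is 3*j ≠ 0 ∨ 2*val < cnt - 1.
Before j := s + 7: 3*s ≠ -21 ∨ 2*val < cnt - 1
Before cnt := s + 6: 3*s ≠ -21 ∨ 2*val < s + 5
Before t := t + 9: 3*s ≠ -21 ∨ 2*val < s + 5
Before t := val - 7: 3*s ≠ -21 ∨ 2*val < s + 5
The weakest precondition is 3*s ≠ -21 ∨ 2*val < s + 5.
Check whether 3*s ≠ -21 ∨ 2*val < s + 1 implies it.
Every state satisfying the precondition satisfies the weakest precondition: the implication holds.
Answer: valid


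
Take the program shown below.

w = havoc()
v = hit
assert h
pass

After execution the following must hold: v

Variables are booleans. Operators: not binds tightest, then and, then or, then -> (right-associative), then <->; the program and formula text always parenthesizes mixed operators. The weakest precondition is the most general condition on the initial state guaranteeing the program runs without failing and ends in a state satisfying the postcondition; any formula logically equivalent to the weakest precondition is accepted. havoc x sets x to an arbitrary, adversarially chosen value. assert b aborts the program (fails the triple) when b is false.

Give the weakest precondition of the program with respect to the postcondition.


Working backward. After the program, v must hold.
Before skip: v
Before assert h: h and v
Before v := hit: h and hit
Before havoc w: h and hit
Answer: WP = h and hit


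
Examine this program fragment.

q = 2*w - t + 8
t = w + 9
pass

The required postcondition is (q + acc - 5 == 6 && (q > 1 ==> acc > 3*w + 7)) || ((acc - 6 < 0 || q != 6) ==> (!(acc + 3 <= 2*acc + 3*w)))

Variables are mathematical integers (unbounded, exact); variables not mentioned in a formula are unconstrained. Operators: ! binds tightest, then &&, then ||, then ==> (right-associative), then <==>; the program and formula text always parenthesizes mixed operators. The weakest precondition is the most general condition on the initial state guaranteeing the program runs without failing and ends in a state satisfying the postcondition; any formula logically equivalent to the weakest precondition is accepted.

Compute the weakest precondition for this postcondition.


Working backward. After the program, the postcondition (q + acc - 5 == 6 && (q > 1 ==> acc > 3*w + 7)) || ((acc - 6 < 0 || q != 6) ==> (!(acc + 3 <= 2*acc + 3*w))) must hold; in canonical form it is (acc + q == 11 && (q > 1 ==> acc > 3*w + 7)) || ((acc < 6 || q != 6) ==> (!(acc + 3*w >= 3))).
Before skip: (acc + q == 11 && (q > 1 ==> acc > 3*w + 7)) || ((acc < 6 || q != 6) ==> (!(acc + 3*w >= 3)))
Before t := w + 9: (acc + q == 11 && (q > 1 ==> acc > 3*w + 7)) || ((acc < 6 || q != 6) ==> (!(acc + 3*w >= 3)))
Before q := 2*w - t + 8: (acc + 2*w == t + 3 && (2*w > t - 7 ==> acc > 3*w + 7)) || ((acc < 6 || 2*w != t - 2) ==> (!(acc + 3*w >= 3)))
Answer: WP = (acc + 2*w == t + 3 && (2*w > t - 7 ==> acc > 3*w + 7)) || ((acc < 6 || 2*w != t - 2) ==> (!(acc + 3*w >= 3)))


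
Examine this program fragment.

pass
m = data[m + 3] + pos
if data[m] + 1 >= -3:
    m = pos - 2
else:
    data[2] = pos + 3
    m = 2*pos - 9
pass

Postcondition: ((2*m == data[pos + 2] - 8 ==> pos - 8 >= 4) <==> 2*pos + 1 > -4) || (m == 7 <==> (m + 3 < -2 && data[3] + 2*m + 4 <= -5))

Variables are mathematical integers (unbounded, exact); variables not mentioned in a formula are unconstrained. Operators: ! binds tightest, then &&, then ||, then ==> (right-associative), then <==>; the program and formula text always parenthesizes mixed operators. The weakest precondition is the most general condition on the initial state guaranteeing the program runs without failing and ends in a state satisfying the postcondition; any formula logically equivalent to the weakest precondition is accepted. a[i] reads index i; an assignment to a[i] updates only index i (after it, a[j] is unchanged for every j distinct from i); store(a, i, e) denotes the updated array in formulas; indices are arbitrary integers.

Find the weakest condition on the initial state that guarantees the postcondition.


Working backward. After the program, the postcondition ((2*m == data[pos + 2] - 8 ==> pos - 8 >= 4) <==> 2*pos + 1 > -4) || (m == 7 <==> (m + 3 < -2 && data[3] + 2*m + 4 <= -5)) must hold; in canonical form it is ((2*m == data[pos + 2] - 8 ==> pos >= 12) <==> 2*pos > -5) || (m == 7 <==> (m < -5 && data[3] + 2*m <= -9)).
Before skip: ((2*m == data[pos + 2] - 8 ==> pos >= 12) <==> 2*pos > -5) || (m == 7 <==> (m < -5 && data[3] + 2*m <= -9))
Then branch requires ((2*pos == data[pos + 2] - 4 ==> pos >= 12) <==> 2*pos > -5) || (pos == 9 <==> (pos < -3 && data[3] + 2*pos <= -5)); else branch requires ((4*pos == store(data, 2, pos + 3)[pos + 2] + 10 ==> pos >= 12) <==> 2*pos > -5) || (2*pos == 16 <==> (2*pos < 4 && data[3] + 4*pos <= 9)).
Before the if: (data[m] >= -4 ==> (((2*pos == data[pos + 2] - 4 ==> pos >= 12) <==> 2*pos > -5) || (pos == 9 <==> (pos < -3 && data[3] + 2*pos <= -5)))) && ((!(data[m] >= -4)) ==> (((4*pos == store(data, 2, pos + 3)[pos + 2] + 10 ==> pos >= 12) <==> 2*pos > -5) || (2*pos == 16 <==> (2*pos < 4 && data[3] + 4*pos <= 9))))
Before m := data[m + 3] + pos: (data[data[m + 3] + pos] >= -4 ==> (((2*pos == data[pos + 2] - 4 ==> pos >= 12) <==> 2*pos > -5) || (pos == 9 <==> (pos < -3 && data[3] + 2*pos <= -5)))) && ((!(data[data[m + 3] + pos] >= -4)) ==> (((4*pos == store(data, 2, pos + 3)[pos + 2] + 10 ==> pos >= 12) <==> 2*pos > -5) || (2*pos == 16 <==> (2*pos < 4 && data[3] + 4*pos <= 9))))
Before skip: (data[data[m + 3] + pos] >= -4 ==> (((2*pos == data[pos + 2] - 4 ==> pos >= 12) <==> 2*pos > -5) || (pos == 9 <==> (pos < -3 && data[3] + 2*pos <= -5)))) && ((!(data[data[m + 3] + pos] >= -4)) ==> (((4*pos == store(data, 2, pos + 3)[pos + 2] + 10 ==> pos >= 12) <==> 2*pos > -5) || (2*pos == 16 <==> (2*pos < 4 && data[3] + 4*pos <= 9))))
Answer: WP = (data[data[m + 3] + pos] >= -4 ==> (((2*pos == data[pos + 2] - 4 ==> pos >= 12) <==> 2*pos > -5) || (pos == 9 <==> (pos < -3 && data[3] + 2*pos <= -5)))) && ((!(data[data[m + 3] + pos] >= -4)) ==> (((4*pos == store(data, 2, pos + 3)[pos + 2] + 10 ==> pos >= 12) <==> 2*pos > -5) || (2*pos == 16 <==> (2*pos < 4 && data[3] + 4*pos <= 9))))


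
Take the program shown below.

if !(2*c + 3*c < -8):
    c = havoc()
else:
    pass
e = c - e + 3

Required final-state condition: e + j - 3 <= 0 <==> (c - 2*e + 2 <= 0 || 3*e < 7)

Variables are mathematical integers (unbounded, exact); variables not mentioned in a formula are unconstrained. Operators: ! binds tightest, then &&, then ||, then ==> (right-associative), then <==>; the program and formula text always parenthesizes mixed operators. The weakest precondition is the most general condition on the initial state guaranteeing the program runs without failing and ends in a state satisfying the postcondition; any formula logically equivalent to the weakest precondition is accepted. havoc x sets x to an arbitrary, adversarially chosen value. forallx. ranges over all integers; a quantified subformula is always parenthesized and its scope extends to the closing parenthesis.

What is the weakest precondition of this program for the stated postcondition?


Working backward. After the program, the postcondition e + j - 3 <= 0 <==> (c - 2*e + 2 <= 0 || 3*e < 7) must hold; in canonical form it is e + j <= 3 <==> (c <= 2*e - 2 || 3*e < 7).
Before e := c - e + 3: c + j <= e <==> (2*e <= c + 4 || 3*c < 3*e - 2)
Then branch requires forall c_1. (c_1 + j <= e <==> (2*e <= c_1 + 4 || 3*c_1 < 3*e - 2)); else branch requires c + j <= e <==> (2*e <= c + 4 || 3*c < 3*e - 2).
Before the if: ((!(5*c < -8)) ==> (forall c_1. (c_1 + j <= e <==> (2*e <= c_1 + 4 || 3*c_1 < 3*e - 2)))) && (5*c < -8 ==> (c + j <= e <==> (2*e <= c + 4 || 3*c < 3*e - 2)))
Answer: WP = ((!(5*c < -8)) ==> (forall c_1. (c_1 + j <= e <==> (2*e <= c_1 + 4 || 3*c_1 < 3*e - 2)))) && (5*c < -8 ==> (c + j <= e <==> (2*e <= c + 4 || 3*c < 3*e - 2)))


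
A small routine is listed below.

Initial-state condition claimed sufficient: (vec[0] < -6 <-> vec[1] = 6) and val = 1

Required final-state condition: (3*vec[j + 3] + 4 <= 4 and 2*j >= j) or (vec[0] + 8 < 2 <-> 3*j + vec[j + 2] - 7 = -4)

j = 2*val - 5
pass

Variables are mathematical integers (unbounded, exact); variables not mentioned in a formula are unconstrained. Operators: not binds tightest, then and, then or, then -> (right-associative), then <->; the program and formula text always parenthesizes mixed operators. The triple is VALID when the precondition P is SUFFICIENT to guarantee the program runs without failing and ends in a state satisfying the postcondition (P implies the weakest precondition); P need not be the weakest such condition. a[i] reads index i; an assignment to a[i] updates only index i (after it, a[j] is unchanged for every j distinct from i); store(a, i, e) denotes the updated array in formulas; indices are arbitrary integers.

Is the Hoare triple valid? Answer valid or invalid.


Working backward. After the program, the postcondition (3*vec[j + 3] + 4 <= 4 and 2*j >= j) or (vec[0] + 8 < 2 <-> 3*j + vec[j + 2] - 7 = -4) must hold; in canonical form it is (3*vec[j + 3] <= 0 and j >= 0) or (vec[0] < -6 <-> vec[j + 2] + 3*j = 3).
Before skip: (3*vec[j + 3] <= 0 and j >= 0) or (vec[0] < -6 <-> vec[j + 2] + 3*j = 3)
Before j := 2*val - 5: (3*vec[2*val - 2] <= 0 and 2*val >= 5) or (vec[0] < -6 <-> vec[2*val - 3] + 6*val = 18)
The weakest precondition is (3*vec[2*val - 2] <= 0 and 2*val >= 5) or (vec[0] < -6 <-> vec[2*val - 3] + 6*val = 18).
Check whether (vec[0] < -6 <-> vec[1] = 6) and val = 1 implies it.
Countermodel: at the initial state val = 1, vec = {[-1] = 12, [0] = 15215, [1] = 2, elsewhere 2}, the precondition holds but the weakest precondition fails.
Answer: invalid


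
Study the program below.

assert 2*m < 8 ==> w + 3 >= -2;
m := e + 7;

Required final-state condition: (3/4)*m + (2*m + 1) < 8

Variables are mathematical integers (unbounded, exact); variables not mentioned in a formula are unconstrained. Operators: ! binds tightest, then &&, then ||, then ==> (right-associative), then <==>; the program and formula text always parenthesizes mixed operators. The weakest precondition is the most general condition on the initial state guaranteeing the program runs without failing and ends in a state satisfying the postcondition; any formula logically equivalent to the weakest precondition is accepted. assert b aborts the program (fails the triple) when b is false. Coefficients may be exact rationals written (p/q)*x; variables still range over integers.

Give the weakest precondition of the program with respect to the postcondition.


Working backward. After the program, the postcondition (3/4)*m + (2*m + 1) < 8 must hold; in canonical form it is (11/4)*m < 7.
Before m := e + 7: (11/4)*e < -49/4
Before assert 2*m < 8 ==> w + 3 >= -2: (2*m < 8 ==> w >= -5) && (11/4)*e < -49/4
Answer: WP = (2*m < 8 ==> w >= -5) && (11/4)*e < -49/4


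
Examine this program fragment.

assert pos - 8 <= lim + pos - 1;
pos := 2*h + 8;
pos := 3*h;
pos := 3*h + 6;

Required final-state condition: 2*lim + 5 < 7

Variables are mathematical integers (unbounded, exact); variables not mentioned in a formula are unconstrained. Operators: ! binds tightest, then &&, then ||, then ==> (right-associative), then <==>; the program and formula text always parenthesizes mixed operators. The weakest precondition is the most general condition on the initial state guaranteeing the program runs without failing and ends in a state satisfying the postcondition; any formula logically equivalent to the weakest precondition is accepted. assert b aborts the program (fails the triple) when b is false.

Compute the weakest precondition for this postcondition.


Working backward. After the program, the postcondition 2*lim + 5 < 7 must hold; in canonical form it is 2*lim < 2.
Before pos := 3*h + 6: 2*lim < 2
Before pos := 3*h: 2*lim < 2
Before pos := 2*h + 8: 2*lim < 2
Before assert pos - 8 <= lim + pos - 1: lim >= -7 && 2*lim < 2
Answer: WP = lim >= -7 && 2*lim < 2


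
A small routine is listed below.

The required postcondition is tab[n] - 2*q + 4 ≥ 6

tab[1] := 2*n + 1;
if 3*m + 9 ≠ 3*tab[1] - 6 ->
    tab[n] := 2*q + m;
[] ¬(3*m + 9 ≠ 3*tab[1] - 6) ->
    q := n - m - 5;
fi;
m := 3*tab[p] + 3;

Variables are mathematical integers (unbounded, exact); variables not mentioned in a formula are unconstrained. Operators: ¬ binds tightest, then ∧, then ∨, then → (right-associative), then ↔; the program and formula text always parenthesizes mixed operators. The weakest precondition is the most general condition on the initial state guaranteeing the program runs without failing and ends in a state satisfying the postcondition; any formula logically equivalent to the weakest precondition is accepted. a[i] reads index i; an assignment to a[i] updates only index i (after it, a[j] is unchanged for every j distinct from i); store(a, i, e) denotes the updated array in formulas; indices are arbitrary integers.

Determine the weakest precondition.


Working backward. After the program, the postcondition tab[n] - 2*q + 4 ≥ 6 must hold; in canonical form it is tab[n] ≥ 2*q + 2.
Before m := 3*tab[p] + 3: tab[n] ≥ 2*q + 2
Then branch requires store(tab, n, m + 2*q)[n] ≥ 2*q + 2; else branch requires tab[n] + 2*m ≥ 2*n - 8.
Before the if: (3*m ≠ 3*tab[1] - 15 → store(tab, n, m + 2*q)[n] ≥ 2*q + 2) ∧ ((¬(3*m ≠ 3*tab[1] - 15)) → tab[n] + 2*m ≥ 2*n - 8)
Before tab[1] := 2*n + 1: (3*m ≠ 6*n - 12 → store(store(tab, 1, 2*n + 1), n, m + 2*q)[n] ≥ 2*q + 2) ∧ ((¬(3*m ≠ 6*n - 12)) → store(tab, 1, 2*n + 1)[n] + 2*m ≥ 2*n - 8)
Answer: WP = (3*m ≠ 6*n - 12 → store(store(tab, 1, 2*n + 1), n, m + 2*q)[n] ≥ 2*q + 2) ∧ ((¬(3*m ≠ 6*n - 12)) → store(tab, 1, 2*n + 1)[n] + 2*m ≥ 2*n - 8)


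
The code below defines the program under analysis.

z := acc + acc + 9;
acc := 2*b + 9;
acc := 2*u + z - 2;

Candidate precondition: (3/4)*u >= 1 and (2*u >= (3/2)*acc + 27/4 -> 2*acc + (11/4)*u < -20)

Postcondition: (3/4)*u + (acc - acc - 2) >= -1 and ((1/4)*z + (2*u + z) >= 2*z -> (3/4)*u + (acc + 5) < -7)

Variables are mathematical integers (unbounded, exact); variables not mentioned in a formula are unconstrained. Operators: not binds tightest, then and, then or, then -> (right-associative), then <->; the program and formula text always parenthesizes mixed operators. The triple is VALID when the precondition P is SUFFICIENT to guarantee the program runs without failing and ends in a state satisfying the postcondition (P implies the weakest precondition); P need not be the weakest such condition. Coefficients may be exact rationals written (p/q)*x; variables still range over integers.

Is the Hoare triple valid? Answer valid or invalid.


Working backward. After the program, the postcondition (3/4)*u + (acc - acc - 2) >= -1 and ((1/4)*z + (2*u + z) >= 2*z -> (3/4)*u + (acc + 5) < -7) must hold; in canonical form it is (3/4)*u >= 1 and (2*u >= (3/4)*z -> acc + (3/4)*u < -12).
Before acc := 2*u + z - 2: (3/4)*u >= 1 and (2*u >= (3/4)*z -> (11/4)*u + z < -10)
Before acc := 2*b + 9: (3/4)*u >= 1 and (2*u >= (3/4)*z -> (11/4)*u + z < -10)
Before z := acc + acc + 9: (3/4)*u >= 1 and (2*u >= (3/2)*acc + 27/4 -> 2*acc + (11/4)*u < -19)
The weakest precondition is (3/4)*u >= 1 and (2*u >= (3/2)*acc + 27/4 -> 2*acc + (11/4)*u < -19).
Check whether (3/4)*u >= 1 and (2*u >= (3/2)*acc + 27/4 -> 2*acc + (11/4)*u < -20) implies it.
Every state satisfying the precondition satisfies the weakest precondition: the implication holds.
Answer: valid


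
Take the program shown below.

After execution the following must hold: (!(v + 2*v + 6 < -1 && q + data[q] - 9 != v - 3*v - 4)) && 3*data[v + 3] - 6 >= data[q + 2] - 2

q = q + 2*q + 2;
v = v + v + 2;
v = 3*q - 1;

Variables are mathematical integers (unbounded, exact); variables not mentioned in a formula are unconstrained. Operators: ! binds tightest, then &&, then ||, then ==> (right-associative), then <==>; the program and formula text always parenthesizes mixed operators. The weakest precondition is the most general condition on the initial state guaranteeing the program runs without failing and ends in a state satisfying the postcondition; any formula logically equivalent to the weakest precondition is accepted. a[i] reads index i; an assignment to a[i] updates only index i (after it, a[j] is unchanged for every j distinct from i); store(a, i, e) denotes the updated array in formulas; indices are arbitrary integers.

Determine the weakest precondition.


Working backward. After the program, the postcondition (!(v + 2*v + 6 < -1 && q + data[q] - 9 != v - 3*v - 4)) && 3*data[v + 3] - 6 >= data[q + 2] - 2 must hold; in canonical form it is (!(3*v < -7 && data[q] + q + 2*v != 5)) && 3*data[v + 3] >= data[q + 2] + 4.
Before v := 3*q - 1: (!(9*q < -4 && data[q] + 7*q != 7)) && 3*data[3*q + 2] >= data[q + 2] + 4
Before v := v + v + 2: (!(9*q < -4 && data[q] + 7*q != 7)) && 3*data[3*q + 2] >= data[q + 2] + 4
Before q := q + 2*q + 2: (!(27*q < -22 && data[3*q + 2] + 21*q != -7)) && 3*data[9*q + 8] >= data[3*q + 4] + 4
Answer: WP = (!(27*q < -22 && data[3*q + 2] + 21*q != -7)) && 3*data[9*q + 8] >= data[3*q + 4] + 4
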